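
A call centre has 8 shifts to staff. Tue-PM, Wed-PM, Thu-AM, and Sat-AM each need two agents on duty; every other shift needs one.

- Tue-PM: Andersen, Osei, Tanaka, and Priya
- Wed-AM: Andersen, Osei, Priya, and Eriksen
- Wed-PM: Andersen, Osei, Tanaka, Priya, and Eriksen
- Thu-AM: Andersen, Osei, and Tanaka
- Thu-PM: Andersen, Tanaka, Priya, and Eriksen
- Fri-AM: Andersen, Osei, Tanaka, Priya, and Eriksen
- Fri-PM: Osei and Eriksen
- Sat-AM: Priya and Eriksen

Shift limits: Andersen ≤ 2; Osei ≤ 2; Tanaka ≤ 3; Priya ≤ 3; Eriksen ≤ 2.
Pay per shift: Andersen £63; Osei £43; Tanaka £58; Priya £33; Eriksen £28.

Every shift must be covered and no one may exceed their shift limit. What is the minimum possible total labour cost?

Sat-AM can only be covered by Priya and Eriksen, so that assignment is forced.
Picking the cheapest available agent for each shift independently would cost £411, but that ignores the shift limits.
An optimal schedule: Tue-PM→Tanaka+Priya, Wed-AM→Andersen, Wed-PM→Priya+Eriksen, Thu-AM→Andersen+Osei, Thu-PM→Tanaka, Fri-AM→Tanaka, Fri-PM→Osei, Sat-AM→Priya+Eriksen.
Total: 58 + 33 + 63 + 33 + 28 + 63 + 43 + 58 + 58 + 43 + 33 + 28 = £541.

£541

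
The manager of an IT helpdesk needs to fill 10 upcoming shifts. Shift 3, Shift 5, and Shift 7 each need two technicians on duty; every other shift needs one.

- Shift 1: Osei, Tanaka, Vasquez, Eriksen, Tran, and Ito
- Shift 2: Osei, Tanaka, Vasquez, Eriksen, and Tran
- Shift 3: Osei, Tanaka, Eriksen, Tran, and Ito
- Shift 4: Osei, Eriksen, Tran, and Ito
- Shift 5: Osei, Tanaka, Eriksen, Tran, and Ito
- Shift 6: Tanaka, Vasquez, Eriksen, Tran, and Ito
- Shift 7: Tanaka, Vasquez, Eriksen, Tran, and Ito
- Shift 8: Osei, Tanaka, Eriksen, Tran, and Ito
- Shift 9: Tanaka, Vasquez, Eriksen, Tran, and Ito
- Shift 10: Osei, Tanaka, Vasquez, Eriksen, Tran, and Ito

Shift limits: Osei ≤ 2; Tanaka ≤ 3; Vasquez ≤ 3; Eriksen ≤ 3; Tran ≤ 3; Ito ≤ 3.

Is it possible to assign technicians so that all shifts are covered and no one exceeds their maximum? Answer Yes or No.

Yes

One valid schedule: Shift 1→Vasquez, Shift 2→Osei, Shift 3→Eriksen+Tran, Shift 4→Osei, Shift 5→Eriksen+Tran, Shift 6→Tanaka, Shift 7→Vasquez+Eriksen, Shift 8→Tanaka, Shift 9→Tanaka, Shift 10→Vasquez.
Loads: Osei 2/2, Tanaka 3/3, Vasquez 3/3, Eriksen 3/3, Tran 2/3, Ito 0/3 — all within limits.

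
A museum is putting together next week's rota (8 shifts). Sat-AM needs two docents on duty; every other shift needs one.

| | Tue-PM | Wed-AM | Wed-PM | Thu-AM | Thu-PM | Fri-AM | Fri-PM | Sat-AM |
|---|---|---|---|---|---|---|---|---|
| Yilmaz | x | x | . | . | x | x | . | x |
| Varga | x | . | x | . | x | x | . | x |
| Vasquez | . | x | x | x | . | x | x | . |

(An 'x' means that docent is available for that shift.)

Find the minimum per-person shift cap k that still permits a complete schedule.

3

With 3 docents and 9 worker-slots to fill, someone must work at least ⌈9/3⌉ = 3 shifts, so k ≥ 3.
k = 3 works: Tue-PM→Yilmaz, Wed-AM→Yilmaz, Wed-PM→Varga, Thu-AM→Vasquez, Thu-PM→Varga, Fri-AM→Vasquez, Fri-PM→Vasquez, Sat-AM→Yilmaz+Varga.
Loads: Yilmaz 3, Varga 3, Vasquez 3 — all ≤ 3.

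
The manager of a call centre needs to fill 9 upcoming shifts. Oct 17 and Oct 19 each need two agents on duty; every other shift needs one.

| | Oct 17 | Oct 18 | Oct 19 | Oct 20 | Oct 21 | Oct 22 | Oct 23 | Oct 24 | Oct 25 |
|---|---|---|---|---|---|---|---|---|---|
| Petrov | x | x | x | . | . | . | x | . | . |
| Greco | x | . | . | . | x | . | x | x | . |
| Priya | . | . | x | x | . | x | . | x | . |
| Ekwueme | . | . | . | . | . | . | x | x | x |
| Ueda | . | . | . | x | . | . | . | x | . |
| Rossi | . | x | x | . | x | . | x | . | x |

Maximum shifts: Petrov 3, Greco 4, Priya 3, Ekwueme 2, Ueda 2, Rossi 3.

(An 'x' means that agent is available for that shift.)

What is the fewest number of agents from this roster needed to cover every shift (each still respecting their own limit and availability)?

4

11 slots to fill and no one can take more than 4, so at least ⌈11/4⌉ = 3 agents are needed.
Any 3 agents together have capacity at most 4+3+3 = 10 < 11 slots, so 3 can never suffice.
Petrov, Greco, Priya, and Ekwueme alone can cover everything: Oct 17→Petrov+Greco, Oct 18→Petrov, Oct 19→Petrov+Priya, Oct 20→Priya, Oct 21→Greco, Oct 22→Priya, Oct 23→Greco, Oct 24→Greco, Oct 25→Ekwueme.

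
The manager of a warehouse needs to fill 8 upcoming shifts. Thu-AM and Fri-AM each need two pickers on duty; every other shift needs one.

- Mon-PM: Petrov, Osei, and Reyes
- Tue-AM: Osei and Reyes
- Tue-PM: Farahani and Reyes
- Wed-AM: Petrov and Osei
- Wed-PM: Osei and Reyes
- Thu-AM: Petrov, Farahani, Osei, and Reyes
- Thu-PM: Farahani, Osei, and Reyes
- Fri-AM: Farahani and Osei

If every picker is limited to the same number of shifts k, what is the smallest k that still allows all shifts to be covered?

With 4 pickers and 10 worker-slots to fill, someone must work at least ⌈10/4⌉ = 3 shifts, so k ≥ 3.
k = 3 works: Mon-PM→Petrov, Tue-AM→Osei, Tue-PM→Farahani, Wed-AM→Petrov, Wed-PM→Osei, Thu-AM→Petrov+Reyes, Thu-PM→Farahani, Fri-AM→Farahani+Osei.
Loads: Petrov 3, Farahani 3, Osei 3, Reyes 1 — all ≤ 3.

3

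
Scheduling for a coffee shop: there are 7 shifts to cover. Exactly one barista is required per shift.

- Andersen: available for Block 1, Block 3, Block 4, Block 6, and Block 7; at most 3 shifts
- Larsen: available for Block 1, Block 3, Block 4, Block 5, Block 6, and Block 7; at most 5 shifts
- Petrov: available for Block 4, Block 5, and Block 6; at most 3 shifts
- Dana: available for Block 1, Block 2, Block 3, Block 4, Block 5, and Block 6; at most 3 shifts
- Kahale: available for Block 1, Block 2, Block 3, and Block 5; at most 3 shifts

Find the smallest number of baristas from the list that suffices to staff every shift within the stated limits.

7 slots to fill and no one can take more than 5, so at least ⌈7/5⌉ = 2 baristas are needed.
Larsen and Dana alone can cover everything: Block 1→Larsen, Block 2→Dana, Block 3→Larsen, Block 4→Larsen, Block 5→Larsen, Block 6→Dana, Block 7→Larsen.

2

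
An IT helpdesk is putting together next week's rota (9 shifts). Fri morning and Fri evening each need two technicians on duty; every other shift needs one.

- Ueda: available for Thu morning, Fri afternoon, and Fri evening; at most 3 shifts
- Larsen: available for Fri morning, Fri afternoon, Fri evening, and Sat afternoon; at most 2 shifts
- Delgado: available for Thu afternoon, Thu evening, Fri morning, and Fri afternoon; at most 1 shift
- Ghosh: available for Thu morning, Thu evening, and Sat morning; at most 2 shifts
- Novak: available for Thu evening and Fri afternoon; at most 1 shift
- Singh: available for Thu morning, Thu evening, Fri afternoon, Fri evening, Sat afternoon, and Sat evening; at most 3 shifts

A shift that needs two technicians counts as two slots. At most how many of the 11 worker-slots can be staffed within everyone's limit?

10

Total capacity across all technicians is 3+2+1+2+1+3 = 12, and 11 slots are needed, so at most 11 can be filled.
Shifts {Thu afternoon, Fri morning} need 3 slots but only Larsen and Delgado are available for them, supplying at most 2 — so at least 1 slot must go unfilled.
An assignment achieving 10: Thu morning→Ueda, Thu afternoon→Delgado, Thu evening→Ghosh, Fri morning→Larsen, Fri afternoon→Ueda, Fri evening→Ueda+Singh, Sat morning→Ghosh, Sat afternoon→Larsen, Sat evening→Singh.
Loads: Ueda 3/3, Larsen 2/2, Delgado 1/1, Ghosh 2/2, Novak 0/1, Singh 2/3.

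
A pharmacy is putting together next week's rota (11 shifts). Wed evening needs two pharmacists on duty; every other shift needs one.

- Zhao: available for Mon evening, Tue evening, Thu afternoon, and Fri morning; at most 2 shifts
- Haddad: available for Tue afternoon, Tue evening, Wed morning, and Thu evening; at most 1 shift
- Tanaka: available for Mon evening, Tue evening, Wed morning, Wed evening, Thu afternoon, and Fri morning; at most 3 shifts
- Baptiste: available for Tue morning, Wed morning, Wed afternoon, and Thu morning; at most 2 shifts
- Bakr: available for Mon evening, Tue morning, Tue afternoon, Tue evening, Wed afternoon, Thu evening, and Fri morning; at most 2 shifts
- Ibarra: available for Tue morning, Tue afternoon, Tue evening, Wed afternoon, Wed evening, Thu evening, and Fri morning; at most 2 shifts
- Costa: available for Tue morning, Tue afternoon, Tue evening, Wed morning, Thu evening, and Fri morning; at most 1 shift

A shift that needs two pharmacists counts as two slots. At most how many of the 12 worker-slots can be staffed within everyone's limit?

12

Total capacity across all pharmacists is 2+1+3+2+2+2+1 = 13, and 12 slots are needed, so at most 12 can be filled.
An assignment achieving 12: Mon evening→Zhao, Tue morning→Bakr, Tue afternoon→Haddad, Tue evening→Ibarra, Wed morning→Tanaka, Wed afternoon→Baptiste, Wed evening→Tanaka+Ibarra, Thu morning→Baptiste, Thu afternoon→Zhao, Thu evening→Bakr, Fri morning→Tanaka.
Loads: Zhao 2/2, Haddad 1/1, Tanaka 3/3, Baptiste 2/2, Bakr 2/2, Ibarra 2/2, Costa 0/1.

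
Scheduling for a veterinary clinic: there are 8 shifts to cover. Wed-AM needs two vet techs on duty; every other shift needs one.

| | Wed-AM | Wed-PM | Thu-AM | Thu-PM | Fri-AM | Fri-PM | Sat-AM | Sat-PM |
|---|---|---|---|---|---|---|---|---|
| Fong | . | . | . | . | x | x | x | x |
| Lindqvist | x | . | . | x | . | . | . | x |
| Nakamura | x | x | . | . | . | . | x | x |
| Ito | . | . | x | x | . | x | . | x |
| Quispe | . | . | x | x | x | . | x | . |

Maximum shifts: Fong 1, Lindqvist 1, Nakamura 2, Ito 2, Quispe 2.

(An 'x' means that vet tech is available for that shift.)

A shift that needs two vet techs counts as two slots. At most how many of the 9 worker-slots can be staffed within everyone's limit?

Total capacity across all vet techs is 1+1+2+2+2 = 8, and 9 slots are needed, so at most 8 can be filled.
An assignment achieving 8: Wed-AM→Lindqvist+Nakamura, Wed-PM→Nakamura, Thu-AM→Ito, Thu-PM→Quispe, Fri-AM→Fong, Fri-PM→Ito, Sat-AM→Quispe.
Loads: Fong 1/1, Lindqvist 1/1, Nakamura 2/2, Ito 2/2, Quispe 2/2.

8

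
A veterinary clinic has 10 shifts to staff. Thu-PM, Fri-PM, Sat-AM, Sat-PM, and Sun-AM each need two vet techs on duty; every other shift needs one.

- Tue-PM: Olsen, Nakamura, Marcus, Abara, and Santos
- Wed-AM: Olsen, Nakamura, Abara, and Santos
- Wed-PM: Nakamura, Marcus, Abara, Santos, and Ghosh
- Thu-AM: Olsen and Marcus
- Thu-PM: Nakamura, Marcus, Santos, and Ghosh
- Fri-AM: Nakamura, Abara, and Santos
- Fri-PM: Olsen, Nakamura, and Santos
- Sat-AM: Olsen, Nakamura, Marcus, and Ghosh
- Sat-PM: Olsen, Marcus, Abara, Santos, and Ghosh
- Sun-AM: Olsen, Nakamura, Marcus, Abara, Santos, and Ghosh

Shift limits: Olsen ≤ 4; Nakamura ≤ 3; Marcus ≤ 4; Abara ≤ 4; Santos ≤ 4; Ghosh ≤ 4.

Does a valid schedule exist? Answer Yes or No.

Yes

One valid schedule: Tue-PM→Olsen, Wed-AM→Olsen, Wed-PM→Nakamura, Thu-AM→Olsen, Thu-PM→Marcus+Santos, Fri-AM→Nakamura, Fri-PM→Olsen+Nakamura, Sat-AM→Marcus+Ghosh, Sat-PM→Marcus+Abara, Sun-AM→Marcus+Abara.
Loads: Olsen 4/4, Nakamura 3/3, Marcus 4/4, Abara 2/4, Santos 1/4, Ghosh 1/4 — all within limits.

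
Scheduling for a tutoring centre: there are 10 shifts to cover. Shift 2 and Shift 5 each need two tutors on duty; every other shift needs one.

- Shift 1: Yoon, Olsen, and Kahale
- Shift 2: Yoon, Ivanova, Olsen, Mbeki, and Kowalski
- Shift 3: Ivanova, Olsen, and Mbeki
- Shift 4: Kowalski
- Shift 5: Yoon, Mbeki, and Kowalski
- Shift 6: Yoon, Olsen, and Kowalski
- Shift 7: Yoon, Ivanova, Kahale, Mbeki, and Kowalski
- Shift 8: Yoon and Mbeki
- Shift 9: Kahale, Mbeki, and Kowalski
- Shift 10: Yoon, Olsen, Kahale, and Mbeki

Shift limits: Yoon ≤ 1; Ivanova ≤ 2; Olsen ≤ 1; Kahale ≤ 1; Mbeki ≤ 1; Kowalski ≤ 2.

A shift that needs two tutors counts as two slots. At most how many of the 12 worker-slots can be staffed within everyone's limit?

8

Total capacity across all tutors is 1+2+1+1+1+2 = 8, and 12 slots are needed, so at most 8 can be filled.
An assignment achieving 8: Shift 1→Olsen, Shift 2→Ivanova, Shift 3→Ivanova, Shift 4→Kowalski, Shift 5→Mbeki+Kowalski, Shift 8→Yoon, Shift 9→Kahale.
Loads: Yoon 1/1, Ivanova 2/2, Olsen 1/1, Kahale 1/1, Mbeki 1/1, Kowalski 2/2.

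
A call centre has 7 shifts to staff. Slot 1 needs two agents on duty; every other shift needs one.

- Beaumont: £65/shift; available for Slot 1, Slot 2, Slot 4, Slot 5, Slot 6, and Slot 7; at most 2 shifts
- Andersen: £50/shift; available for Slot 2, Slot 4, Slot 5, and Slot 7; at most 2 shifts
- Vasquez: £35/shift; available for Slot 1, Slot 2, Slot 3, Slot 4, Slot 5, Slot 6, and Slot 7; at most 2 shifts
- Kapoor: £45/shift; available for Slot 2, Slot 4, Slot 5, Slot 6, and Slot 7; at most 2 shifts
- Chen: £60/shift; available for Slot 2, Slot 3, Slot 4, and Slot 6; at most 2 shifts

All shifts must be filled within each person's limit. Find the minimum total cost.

£385

Slot 1 can only be covered by Beaumont and Vasquez, so that assignment is forced.
Picking the cheapest available agent for each shift independently would cost £310, but that ignores the shift limits.
An optimal schedule: Slot 1→Vasquez+Beaumont, Slot 2→Andersen, Slot 3→Vasquez, Slot 4→Chen, Slot 5→Kapoor, Slot 6→Kapoor, Slot 7→Andersen.
Total: 35 + 65 + 50 + 35 + 60 + 45 + 45 + 50 = £385.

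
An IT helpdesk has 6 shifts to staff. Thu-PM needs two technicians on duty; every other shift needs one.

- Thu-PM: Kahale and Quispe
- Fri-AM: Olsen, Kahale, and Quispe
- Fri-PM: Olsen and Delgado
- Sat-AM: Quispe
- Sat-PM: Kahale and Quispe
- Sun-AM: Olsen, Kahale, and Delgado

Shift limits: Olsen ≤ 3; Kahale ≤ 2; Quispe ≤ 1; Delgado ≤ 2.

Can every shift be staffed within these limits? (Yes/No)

No

Total capacity is 8 and 7 slots are needed, so capacity alone doesn't rule it out.
Shifts {Thu-PM, Sat-AM} need 3 worker-slots in total, but the technicians available for any of those shifts (Kahale and Quispe) can supply at most 2 among them. So no valid schedule exists.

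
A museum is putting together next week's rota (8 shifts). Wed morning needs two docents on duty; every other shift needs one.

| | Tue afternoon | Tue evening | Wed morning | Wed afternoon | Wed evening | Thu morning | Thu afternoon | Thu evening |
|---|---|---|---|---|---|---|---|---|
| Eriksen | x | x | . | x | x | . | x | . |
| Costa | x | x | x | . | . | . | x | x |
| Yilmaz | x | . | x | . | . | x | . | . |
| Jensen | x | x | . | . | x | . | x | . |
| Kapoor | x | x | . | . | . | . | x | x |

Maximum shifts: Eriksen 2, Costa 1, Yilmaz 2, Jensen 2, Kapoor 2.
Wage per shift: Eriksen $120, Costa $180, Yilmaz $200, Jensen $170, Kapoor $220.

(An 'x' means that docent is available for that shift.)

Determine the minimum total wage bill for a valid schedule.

Wed morning can only be covered by Costa and Yilmaz, so that assignment is forced.
Wed afternoon can only be covered by Eriksen, so that assignment is forced.
Thu morning can only be covered by Yilmaz, so that assignment is forced.
Picking the cheapest available docent for each shift independently would cost $1360, but that ignores the shift limits.
An optimal schedule: Tue afternoon→Kapoor, Tue evening→Jensen, Wed morning→Costa+Yilmaz, Wed afternoon→Eriksen, Wed evening→Eriksen, Thu morning→Yilmaz, Thu afternoon→Jensen, Thu evening→Kapoor.
Total: 220 + 170 + 180 + 200 + 120 + 120 + 200 + 170 + 220 = $1600.

$1600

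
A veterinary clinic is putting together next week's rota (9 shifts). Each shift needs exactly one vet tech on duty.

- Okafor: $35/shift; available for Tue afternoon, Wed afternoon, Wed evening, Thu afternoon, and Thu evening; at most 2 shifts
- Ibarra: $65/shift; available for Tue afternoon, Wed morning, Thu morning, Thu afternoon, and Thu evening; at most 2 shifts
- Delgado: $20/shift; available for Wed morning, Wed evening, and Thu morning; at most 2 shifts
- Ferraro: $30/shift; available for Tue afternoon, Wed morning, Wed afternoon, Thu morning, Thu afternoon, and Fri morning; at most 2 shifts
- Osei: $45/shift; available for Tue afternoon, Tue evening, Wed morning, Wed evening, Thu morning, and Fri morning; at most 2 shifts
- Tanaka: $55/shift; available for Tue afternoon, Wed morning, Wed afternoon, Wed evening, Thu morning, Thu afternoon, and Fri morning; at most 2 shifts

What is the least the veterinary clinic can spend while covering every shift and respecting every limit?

Tue evening can only be covered by Osei, so that assignment is forced.
Picking the cheapest available vet tech for each shift independently would cost $260, but that ignores the shift limits.
An optimal schedule: Tue afternoon→Osei, Tue evening→Osei, Wed morning→Delgado, Wed afternoon→Ferraro, Wed evening→Delgado, Thu morning→Tanaka, Thu afternoon→Okafor, Thu evening→Okafor, Fri morning→Ferraro.
Total: 45 + 45 + 20 + 30 + 20 + 55 + 35 + 35 + 30 = $315.

$315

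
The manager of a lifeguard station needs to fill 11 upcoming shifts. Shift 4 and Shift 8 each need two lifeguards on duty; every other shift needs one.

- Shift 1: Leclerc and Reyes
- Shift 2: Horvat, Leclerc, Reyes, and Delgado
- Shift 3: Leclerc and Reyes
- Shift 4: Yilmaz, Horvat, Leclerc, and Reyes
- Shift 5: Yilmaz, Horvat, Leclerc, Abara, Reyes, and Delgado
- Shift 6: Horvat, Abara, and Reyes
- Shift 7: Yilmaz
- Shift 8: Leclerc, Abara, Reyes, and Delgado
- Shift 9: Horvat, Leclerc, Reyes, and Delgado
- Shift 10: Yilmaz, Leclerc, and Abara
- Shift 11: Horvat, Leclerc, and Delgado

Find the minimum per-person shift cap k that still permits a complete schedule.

With 6 lifeguards and 13 worker-slots to fill, someone must work at least ⌈13/6⌉ = 3 shifts, so k ≥ 3.
k = 3 works: Shift 1→Leclerc, Shift 2→Horvat, Shift 3→Leclerc, Shift 4→Yilmaz+Reyes, Shift 5→Abara, Shift 6→Horvat, Shift 7→Yilmaz, Shift 8→Abara+Reyes, Shift 9→Leclerc, Shift 10→Yilmaz, Shift 11→Horvat.
Loads: Yilmaz 3, Horvat 3, Leclerc 3, Abara 2, Reyes 2, Delgado 0 — all ≤ 3.

3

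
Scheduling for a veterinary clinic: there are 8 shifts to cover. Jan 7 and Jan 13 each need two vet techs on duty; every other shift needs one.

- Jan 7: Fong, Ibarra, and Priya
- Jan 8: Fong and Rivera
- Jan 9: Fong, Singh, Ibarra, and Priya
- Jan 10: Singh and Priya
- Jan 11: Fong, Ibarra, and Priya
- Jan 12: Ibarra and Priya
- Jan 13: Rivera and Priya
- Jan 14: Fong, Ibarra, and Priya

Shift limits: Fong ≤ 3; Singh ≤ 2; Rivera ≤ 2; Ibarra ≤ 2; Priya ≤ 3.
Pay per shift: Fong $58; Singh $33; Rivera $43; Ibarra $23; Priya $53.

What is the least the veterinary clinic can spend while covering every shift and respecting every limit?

Jan 13 can only be covered by Rivera and Priya, so that assignment is forced.
Picking the cheapest available vet tech for each shift independently would cost $340, but that ignores the shift limits.
An optimal schedule: Jan 7→Ibarra+Priya, Jan 8→Rivera, Jan 9→Singh, Jan 10→Singh, Jan 11→Priya, Jan 12→Ibarra, Jan 13→Rivera+Priya, Jan 14→Fong.
Total: 23 + 53 + 43 + 33 + 33 + 53 + 23 + 43 + 53 + 58 = $415.

$415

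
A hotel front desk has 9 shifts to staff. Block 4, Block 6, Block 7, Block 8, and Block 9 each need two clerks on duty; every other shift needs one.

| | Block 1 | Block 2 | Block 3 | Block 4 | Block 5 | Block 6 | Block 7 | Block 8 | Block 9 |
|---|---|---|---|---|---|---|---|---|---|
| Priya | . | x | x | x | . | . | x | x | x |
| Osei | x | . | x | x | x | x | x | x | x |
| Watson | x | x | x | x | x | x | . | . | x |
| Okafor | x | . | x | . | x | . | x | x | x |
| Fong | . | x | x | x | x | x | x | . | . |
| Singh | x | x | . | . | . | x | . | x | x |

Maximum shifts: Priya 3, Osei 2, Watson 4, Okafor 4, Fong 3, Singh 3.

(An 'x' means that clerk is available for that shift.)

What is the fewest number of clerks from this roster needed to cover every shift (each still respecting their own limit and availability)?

14 slots to fill and no one can take more than 4, so at least ⌈14/4⌉ = 4 clerks are needed.
Priya, Watson, Okafor, and Fong alone can cover everything: Block 1→Watson, Block 2→Priya, Block 3→Fong, Block 4→Priya+Watson, Block 5→Okafor, Block 6→Watson+Fong, Block 7→Okafor+Fong, Block 8→Priya+Okafor, Block 9→Watson+Okafor.

4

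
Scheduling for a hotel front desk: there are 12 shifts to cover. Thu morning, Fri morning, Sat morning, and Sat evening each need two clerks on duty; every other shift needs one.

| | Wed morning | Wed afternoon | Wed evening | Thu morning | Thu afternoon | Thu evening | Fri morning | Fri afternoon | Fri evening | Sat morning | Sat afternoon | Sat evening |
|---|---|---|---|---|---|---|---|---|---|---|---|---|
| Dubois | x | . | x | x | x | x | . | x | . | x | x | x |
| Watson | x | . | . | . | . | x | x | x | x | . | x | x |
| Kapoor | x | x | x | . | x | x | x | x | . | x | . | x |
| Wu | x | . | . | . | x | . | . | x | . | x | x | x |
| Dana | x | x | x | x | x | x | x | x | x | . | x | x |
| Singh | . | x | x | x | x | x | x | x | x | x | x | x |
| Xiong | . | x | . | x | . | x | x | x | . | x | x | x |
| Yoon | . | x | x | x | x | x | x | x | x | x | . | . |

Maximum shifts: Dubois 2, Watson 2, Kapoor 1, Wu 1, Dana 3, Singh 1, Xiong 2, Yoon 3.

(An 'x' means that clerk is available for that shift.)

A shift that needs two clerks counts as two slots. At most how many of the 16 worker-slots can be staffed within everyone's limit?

15

Total capacity across all clerks is 2+2+1+1+3+1+2+3 = 15, and 16 slots are needed, so at most 15 can be filled.
An assignment achieving 15: Wed morning→Dubois, Wed afternoon→Kapoor, Wed evening→Dubois, Thu morning→Dana+Singh, Thu afternoon→Wu, Thu evening→Yoon, Fri morning→Watson+Dana, Fri afternoon→Yoon, Fri evening→Watson, Sat morning→Xiong+Yoon, Sat afternoon→Dana, Sat evening→Xiong.
Loads: Dubois 2/2, Watson 2/2, Kapoor 1/1, Wu 1/1, Dana 3/3, Singh 1/1, Xiong 2/2, Yoon 3/3.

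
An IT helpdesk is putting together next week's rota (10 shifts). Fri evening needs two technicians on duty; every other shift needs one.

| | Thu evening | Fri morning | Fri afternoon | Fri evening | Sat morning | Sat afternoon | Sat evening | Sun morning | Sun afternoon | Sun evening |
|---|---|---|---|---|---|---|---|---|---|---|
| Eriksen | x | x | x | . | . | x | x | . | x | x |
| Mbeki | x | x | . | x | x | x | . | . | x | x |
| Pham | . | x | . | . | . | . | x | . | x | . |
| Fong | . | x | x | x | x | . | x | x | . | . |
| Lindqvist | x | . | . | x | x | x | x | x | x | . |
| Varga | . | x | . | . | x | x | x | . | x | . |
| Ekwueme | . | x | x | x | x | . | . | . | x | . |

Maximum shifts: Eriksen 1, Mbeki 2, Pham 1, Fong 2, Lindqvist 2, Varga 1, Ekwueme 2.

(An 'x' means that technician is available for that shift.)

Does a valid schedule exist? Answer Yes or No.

Yes

One valid schedule: Thu evening→Mbeki, Fri morning→Varga, Fri afternoon→Fong, Fri evening→Lindqvist+Ekwueme, Sat morning→Lindqvist, Sat afternoon→Mbeki, Sat evening→Pham, Sun morning→Fong, Sun afternoon→Ekwueme, Sun evening→Eriksen.
Loads: Eriksen 1/1, Mbeki 2/2, Pham 1/1, Fong 2/2, Lindqvist 2/2, Varga 1/1, Ekwueme 2/2 — all within limits.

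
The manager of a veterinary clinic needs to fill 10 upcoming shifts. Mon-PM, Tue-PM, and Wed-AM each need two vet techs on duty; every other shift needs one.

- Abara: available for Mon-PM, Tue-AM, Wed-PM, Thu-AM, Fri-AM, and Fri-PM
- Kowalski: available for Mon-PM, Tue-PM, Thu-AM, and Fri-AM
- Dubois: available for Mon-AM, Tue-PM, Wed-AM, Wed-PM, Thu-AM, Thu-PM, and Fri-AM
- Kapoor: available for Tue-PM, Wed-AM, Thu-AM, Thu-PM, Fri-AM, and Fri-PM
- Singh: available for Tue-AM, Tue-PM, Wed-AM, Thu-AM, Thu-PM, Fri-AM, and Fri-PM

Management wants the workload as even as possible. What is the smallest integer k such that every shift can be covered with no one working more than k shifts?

3

With 5 vet techs and 13 worker-slots to fill, someone must work at least ⌈13/5⌉ = 3 shifts, so k ≥ 3.
k = 3 works: Mon-AM→Dubois, Mon-PM→Abara+Kowalski, Tue-AM→Abara, Tue-PM→Kapoor+Singh, Wed-AM→Dubois+Kapoor, Wed-PM→Abara, Thu-AM→Kowalski, Thu-PM→Dubois, Fri-AM→Kowalski, Fri-PM→Kapoor.
Loads: Abara 3, Kowalski 3, Dubois 3, Kapoor 3, Singh 1 — all ≤ 3.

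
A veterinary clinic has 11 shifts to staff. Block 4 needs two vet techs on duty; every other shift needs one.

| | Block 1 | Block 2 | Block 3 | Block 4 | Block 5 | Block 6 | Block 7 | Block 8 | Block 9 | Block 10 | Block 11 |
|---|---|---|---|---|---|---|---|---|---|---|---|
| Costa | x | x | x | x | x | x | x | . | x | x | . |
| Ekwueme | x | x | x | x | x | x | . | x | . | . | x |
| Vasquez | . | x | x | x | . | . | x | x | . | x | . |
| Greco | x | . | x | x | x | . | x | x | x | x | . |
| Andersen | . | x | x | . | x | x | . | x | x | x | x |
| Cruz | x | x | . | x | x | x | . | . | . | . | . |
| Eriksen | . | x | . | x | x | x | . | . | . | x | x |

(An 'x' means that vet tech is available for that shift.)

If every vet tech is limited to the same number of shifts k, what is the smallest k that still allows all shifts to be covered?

With 7 vet techs and 12 worker-slots to fill, someone must work at least ⌈12/7⌉ = 2 shifts, so k ≥ 2.
k = 2 works: Block 1→Ekwueme, Block 2→Andersen, Block 3→Vasquez, Block 4→Cruz+Eriksen, Block 5→Greco, Block 6→Andersen, Block 7→Costa, Block 8→Vasquez, Block 9→Costa, Block 10→Greco, Block 11→Ekwueme.
Loads: Costa 2, Ekwueme 2, Vasquez 2, Greco 2, Andersen 2, Cruz 1, Eriksen 1 — all ≤ 2.

2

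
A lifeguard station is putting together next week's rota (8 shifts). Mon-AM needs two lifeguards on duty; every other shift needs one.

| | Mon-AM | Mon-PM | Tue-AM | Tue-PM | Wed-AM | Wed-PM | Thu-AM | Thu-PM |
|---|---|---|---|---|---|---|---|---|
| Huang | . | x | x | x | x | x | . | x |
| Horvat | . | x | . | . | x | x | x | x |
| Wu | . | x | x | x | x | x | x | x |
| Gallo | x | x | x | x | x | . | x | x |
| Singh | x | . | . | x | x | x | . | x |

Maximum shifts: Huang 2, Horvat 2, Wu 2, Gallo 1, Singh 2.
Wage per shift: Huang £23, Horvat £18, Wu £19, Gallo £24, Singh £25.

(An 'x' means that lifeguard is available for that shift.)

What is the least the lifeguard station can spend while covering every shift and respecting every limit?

Mon-AM can only be covered by Gallo and Singh, so that assignment is forced.
Picking the cheapest available lifeguard for each shift independently would cost £177, but that ignores the shift limits.
An optimal schedule: Mon-AM→Gallo+Singh, Mon-PM→Huang, Tue-AM→Huang, Tue-PM→Wu, Wed-AM→Wu, Wed-PM→Horvat, Thu-AM→Horvat, Thu-PM→Singh.
Total: 24 + 25 + 23 + 23 + 19 + 19 + 18 + 18 + 25 = £194.

£194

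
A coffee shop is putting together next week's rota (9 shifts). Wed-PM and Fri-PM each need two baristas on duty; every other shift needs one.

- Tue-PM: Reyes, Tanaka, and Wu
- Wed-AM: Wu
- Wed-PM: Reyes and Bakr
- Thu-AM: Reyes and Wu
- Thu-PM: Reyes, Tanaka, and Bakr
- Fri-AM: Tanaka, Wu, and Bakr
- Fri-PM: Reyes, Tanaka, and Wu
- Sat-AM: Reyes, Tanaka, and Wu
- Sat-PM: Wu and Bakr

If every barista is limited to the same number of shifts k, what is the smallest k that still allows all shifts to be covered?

3

With 4 baristas and 11 worker-slots to fill, someone must work at least ⌈11/4⌉ = 3 shifts, so k ≥ 3.
k = 3 works: Tue-PM→Reyes, Wed-AM→Wu, Wed-PM→Reyes+Bakr, Thu-AM→Reyes, Thu-PM→Tanaka, Fri-AM→Bakr, Fri-PM→Tanaka+Wu, Sat-AM→Tanaka, Sat-PM→Wu.
Loads: Reyes 3, Tanaka 3, Wu 3, Bakr 2 — all ≤ 3.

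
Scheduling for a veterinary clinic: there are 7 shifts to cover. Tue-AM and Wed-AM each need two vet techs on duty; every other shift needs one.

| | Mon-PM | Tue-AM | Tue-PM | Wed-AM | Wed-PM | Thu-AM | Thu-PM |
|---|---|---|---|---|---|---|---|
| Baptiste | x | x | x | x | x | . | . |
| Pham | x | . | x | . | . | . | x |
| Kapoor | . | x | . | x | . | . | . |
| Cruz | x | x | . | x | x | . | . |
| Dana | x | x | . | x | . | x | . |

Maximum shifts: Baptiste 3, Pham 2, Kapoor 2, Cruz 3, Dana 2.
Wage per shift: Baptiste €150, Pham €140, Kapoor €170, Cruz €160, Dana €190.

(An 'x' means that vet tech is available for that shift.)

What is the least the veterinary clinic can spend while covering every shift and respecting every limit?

Thu-AM can only be covered by Dana, so that assignment is forced.
Thu-PM can only be covered by Pham, so that assignment is forced.
Picking the cheapest available vet tech for each shift independently would cost €1380, but that ignores the shift limits.
An optimal schedule: Mon-PM→Cruz, Tue-AM→Baptiste+Cruz, Tue-PM→Pham, Wed-AM→Baptiste+Cruz, Wed-PM→Baptiste, Thu-AM→Dana, Thu-PM→Pham.
Total: 160 + 150 + 160 + 140 + 150 + 160 + 150 + 190 + 140 = €1400.

€1400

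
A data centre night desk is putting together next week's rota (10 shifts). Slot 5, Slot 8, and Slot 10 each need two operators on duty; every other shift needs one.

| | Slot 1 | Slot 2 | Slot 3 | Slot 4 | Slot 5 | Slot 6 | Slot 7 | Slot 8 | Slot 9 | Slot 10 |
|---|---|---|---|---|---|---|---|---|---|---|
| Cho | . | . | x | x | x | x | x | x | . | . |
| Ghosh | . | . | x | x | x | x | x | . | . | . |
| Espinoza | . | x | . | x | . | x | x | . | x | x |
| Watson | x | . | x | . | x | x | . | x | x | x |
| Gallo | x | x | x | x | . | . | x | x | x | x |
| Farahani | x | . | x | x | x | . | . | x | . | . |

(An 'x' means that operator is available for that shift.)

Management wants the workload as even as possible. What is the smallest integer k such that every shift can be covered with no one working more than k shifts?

With 6 operators and 13 worker-slots to fill, someone must work at least ⌈13/6⌉ = 3 shifts, so k ≥ 3.
k = 3 works: Slot 1→Watson, Slot 2→Espinoza, Slot 3→Cho, Slot 4→Ghosh, Slot 5→Ghosh+Watson, Slot 6→Cho, Slot 7→Cho, Slot 8→Gallo+Farahani, Slot 9→Espinoza, Slot 10→Espinoza+Watson.
Loads: Cho 3, Ghosh 2, Espinoza 3, Watson 3, Gallo 1, Farahani 1 — all ≤ 3.

3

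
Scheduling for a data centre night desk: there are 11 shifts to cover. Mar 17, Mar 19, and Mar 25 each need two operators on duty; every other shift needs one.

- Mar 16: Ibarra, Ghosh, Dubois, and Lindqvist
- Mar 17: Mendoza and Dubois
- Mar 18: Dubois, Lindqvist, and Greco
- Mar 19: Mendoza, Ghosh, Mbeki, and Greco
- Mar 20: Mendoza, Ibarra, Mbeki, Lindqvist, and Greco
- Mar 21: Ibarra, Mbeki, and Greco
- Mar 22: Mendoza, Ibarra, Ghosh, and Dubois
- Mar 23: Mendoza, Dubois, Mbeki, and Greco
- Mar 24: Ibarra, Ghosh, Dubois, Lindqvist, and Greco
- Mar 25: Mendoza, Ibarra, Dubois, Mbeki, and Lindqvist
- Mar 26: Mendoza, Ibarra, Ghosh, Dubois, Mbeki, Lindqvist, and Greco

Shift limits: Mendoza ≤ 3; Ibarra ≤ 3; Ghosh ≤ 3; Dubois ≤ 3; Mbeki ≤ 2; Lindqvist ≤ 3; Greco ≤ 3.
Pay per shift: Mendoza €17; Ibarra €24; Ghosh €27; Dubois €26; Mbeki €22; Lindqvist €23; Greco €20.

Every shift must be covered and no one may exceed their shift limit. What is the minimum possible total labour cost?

Mar 17 can only be covered by Mendoza and Dubois, so that assignment is forced.
Picking the cheapest available operator for each shift independently would cost €270, but that ignores the shift limits.
An optimal schedule: Mar 16→Lindqvist, Mar 17→Mendoza+Dubois, Mar 18→Greco, Mar 19→Greco+Mbeki, Mar 20→Mbeki, Mar 21→Greco, Mar 22→Mendoza, Mar 23→Mendoza, Mar 24→Lindqvist, Mar 25→Lindqvist+Ibarra, Mar 26→Ibarra.
Total: 23 + 17 + 26 + 20 + 20 + 22 + 22 + 20 + 17 + 17 + 23 + 23 + 24 + 24 = €298.

€298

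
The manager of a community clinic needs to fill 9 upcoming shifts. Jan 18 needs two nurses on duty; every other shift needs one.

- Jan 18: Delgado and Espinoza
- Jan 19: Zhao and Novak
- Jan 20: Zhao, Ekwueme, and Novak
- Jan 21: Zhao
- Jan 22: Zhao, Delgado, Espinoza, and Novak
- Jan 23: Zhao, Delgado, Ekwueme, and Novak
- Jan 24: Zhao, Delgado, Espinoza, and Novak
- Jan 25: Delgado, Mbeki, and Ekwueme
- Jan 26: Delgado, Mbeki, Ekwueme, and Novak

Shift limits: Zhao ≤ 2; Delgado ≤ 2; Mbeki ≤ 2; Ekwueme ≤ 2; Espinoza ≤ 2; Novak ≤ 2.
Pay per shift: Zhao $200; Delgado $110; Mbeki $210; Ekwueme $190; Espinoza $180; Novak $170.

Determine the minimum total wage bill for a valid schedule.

$1700

Jan 18 can only be covered by Delgado and Espinoza, so that assignment is forced.
Jan 21 can only be covered by Zhao, so that assignment is forced.
Picking the cheapest available nurse for each shift independently would cost $1380, but that ignores the shift limits.
An optimal schedule: Jan 18→Delgado+Espinoza, Jan 19→Novak, Jan 20→Novak, Jan 21→Zhao, Jan 22→Espinoza, Jan 23→Ekwueme, Jan 24→Zhao, Jan 25→Delgado, Jan 26→Ekwueme.
Total: 110 + 180 + 170 + 170 + 200 + 180 + 190 + 200 + 110 + 190 = $1700.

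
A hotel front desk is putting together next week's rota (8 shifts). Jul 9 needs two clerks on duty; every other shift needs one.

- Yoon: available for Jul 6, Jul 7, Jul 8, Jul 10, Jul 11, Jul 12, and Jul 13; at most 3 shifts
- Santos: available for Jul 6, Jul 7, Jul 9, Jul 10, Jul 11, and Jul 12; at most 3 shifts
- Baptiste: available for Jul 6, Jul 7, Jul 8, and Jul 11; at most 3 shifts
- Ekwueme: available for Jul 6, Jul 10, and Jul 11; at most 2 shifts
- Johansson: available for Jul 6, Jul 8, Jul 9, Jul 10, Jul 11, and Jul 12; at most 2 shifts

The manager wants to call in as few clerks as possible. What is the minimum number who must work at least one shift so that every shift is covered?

4

9 slots to fill and no one can take more than 3, so at least ⌈9/3⌉ = 3 clerks are needed.
No set of 3 clerks can cover every shift (each such set leaves at least one shift with no one available or exceeds a cap).
Yoon, Santos, Baptiste, and Johansson alone can cover everything: Jul 6→Baptiste, Jul 7→Yoon, Jul 8→Yoon, Jul 9→Santos+Johansson, Jul 10→Santos, Jul 11→Baptiste, Jul 12→Santos, Jul 13→Yoon.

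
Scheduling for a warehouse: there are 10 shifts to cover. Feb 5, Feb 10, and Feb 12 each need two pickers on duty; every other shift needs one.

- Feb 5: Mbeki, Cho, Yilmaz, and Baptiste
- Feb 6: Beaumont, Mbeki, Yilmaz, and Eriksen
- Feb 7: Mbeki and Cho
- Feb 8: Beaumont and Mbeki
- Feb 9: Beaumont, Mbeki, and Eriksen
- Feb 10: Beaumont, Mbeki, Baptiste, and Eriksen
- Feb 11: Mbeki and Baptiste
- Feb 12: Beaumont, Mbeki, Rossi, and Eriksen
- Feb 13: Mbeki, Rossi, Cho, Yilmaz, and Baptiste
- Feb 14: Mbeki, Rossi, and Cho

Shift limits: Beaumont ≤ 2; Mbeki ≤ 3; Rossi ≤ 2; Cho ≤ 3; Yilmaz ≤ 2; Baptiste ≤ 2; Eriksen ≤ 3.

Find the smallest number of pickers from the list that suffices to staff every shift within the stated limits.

5

13 slots to fill and no one can take more than 3, so at least ⌈13/3⌉ = 5 pickers are needed.
Beaumont, Mbeki, Rossi, Cho, and Eriksen alone can cover everything: Feb 5→Mbeki+Cho, Feb 6→Beaumont, Feb 7→Cho, Feb 8→Beaumont, Feb 9→Eriksen, Feb 10→Mbeki+Eriksen, Feb 11→Mbeki, Feb 12→Rossi+Eriksen, Feb 13→Rossi, Feb 14→Cho.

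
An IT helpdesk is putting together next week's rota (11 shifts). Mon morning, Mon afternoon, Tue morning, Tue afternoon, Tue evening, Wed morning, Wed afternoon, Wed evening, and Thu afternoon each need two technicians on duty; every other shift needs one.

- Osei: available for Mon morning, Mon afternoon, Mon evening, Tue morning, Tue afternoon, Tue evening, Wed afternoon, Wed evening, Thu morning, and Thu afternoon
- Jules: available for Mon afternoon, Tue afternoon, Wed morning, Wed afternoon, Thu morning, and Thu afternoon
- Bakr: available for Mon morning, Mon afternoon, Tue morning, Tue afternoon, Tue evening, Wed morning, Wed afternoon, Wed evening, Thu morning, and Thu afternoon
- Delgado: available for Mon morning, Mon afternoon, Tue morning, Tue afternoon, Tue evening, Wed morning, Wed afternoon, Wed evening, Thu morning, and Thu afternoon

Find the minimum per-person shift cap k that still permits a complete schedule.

With 4 technicians and 20 worker-slots to fill, someone must work at least ⌈20/4⌉ = 5 shifts, so k ≥ 5.
k = 5 works: Mon morning→Osei+Bakr, Mon afternoon→Jules+Delgado, Mon evening→Osei, Tue morning→Osei+Bakr, Tue afternoon→Jules+Delgado, Tue evening→Osei+Bakr, Wed morning→Jules+Bakr, Wed afternoon→Jules+Delgado, Wed evening→Osei+Bakr, Thu morning→Delgado, Thu afternoon→Jules+Delgado.
Loads: Osei 5, Jules 5, Bakr 5, Delgado 5 — all ≤ 5.

5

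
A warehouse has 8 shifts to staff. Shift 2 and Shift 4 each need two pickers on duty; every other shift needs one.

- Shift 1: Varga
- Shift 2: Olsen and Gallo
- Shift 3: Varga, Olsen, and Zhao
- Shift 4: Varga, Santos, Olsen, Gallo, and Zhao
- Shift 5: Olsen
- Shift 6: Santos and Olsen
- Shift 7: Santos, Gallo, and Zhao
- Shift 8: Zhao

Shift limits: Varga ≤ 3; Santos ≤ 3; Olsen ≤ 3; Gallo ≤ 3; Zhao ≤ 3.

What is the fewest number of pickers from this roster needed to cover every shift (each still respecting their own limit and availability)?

4

10 slots to fill and no one can take more than 3, so at least ⌈10/3⌉ = 4 pickers are needed.
Varga, Olsen, Gallo, and Zhao alone can cover everything: Shift 1→Varga, Shift 2→Olsen+Gallo, Shift 3→Varga, Shift 4→Varga+Gallo, Shift 5→Olsen, Shift 6→Olsen, Shift 7→Gallo, Shift 8→Zhao.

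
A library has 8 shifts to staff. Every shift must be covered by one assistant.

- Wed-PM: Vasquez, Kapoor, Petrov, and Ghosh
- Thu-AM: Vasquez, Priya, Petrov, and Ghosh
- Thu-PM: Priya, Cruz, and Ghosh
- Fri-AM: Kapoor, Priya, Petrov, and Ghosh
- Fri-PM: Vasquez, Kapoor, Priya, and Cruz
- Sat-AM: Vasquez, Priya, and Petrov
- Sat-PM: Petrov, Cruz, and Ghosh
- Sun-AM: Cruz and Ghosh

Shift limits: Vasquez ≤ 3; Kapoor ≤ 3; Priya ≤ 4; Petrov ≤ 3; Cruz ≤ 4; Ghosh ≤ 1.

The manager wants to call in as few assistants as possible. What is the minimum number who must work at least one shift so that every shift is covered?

3

8 slots to fill and no one can take more than 4, so at least ⌈8/4⌉ = 2 assistants are needed.
No set of 2 assistants can cover every shift (each such set leaves at least one shift with no one available or exceeds a cap).
Vasquez, Kapoor, and Cruz alone can cover everything: Wed-PM→Vasquez, Thu-AM→Vasquez, Thu-PM→Cruz, Fri-AM→Kapoor, Fri-PM→Kapoor, Sat-AM→Vasquez, Sat-PM→Cruz, Sun-AM→Cruz.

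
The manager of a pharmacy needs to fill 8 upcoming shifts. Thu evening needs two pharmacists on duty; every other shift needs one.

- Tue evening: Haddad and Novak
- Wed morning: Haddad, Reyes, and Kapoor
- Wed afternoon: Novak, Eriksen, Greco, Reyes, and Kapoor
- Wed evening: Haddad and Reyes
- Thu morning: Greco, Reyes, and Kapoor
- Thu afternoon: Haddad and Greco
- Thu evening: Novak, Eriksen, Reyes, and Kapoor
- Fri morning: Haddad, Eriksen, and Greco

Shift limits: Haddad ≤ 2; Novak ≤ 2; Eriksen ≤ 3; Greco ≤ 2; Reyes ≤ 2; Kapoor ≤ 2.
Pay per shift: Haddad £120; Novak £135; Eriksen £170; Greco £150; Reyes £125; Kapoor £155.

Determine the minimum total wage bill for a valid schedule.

£1215

Picking the cheapest available pharmacist for each shift independently would cost £1110, but that ignores the shift limits.
An optimal schedule: Tue evening→Haddad, Wed morning→Reyes, Wed afternoon→Novak, Wed evening→Haddad, Thu morning→Reyes, Thu afternoon→Greco, Thu evening→Novak+Kapoor, Fri morning→Greco.
Total: 120 + 125 + 135 + 120 + 125 + 150 + 135 + 155 + 150 = £1215.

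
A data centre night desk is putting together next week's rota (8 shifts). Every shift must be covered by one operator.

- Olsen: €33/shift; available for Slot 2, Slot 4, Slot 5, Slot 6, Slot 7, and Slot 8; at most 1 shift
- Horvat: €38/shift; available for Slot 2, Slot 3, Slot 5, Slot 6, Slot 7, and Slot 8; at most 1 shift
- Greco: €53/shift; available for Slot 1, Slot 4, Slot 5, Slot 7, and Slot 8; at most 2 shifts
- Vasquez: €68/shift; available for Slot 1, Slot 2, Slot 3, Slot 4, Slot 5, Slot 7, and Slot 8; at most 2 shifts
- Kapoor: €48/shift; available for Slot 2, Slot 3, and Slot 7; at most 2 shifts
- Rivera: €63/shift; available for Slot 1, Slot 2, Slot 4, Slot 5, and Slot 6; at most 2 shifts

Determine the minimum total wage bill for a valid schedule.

Picking the cheapest available operator for each shift independently would cost €289, but that ignores the shift limits.
An optimal schedule: Slot 1→Greco, Slot 2→Kapoor, Slot 3→Horvat, Slot 4→Rivera, Slot 5→Rivera, Slot 6→Olsen, Slot 7→Kapoor, Slot 8→Greco.
Total: 53 + 48 + 38 + 63 + 63 + 33 + 48 + 53 = €399.

€399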